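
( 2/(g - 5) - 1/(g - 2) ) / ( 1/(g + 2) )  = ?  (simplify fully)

(g² + 3*g + 2)/(g² - 7*g + 10)

Numerator: 2/(g - 5) - 1/(g - 2) = (g + 1)/(g² - 7*g + 10)
Denominator: 1/(g + 2) = 1/(g + 2)
Divide: ((g + 1)/(g² - 7*g + 10)) · (g + 2) = (g² + 3*g + 2)/(g² - 7*g + 10)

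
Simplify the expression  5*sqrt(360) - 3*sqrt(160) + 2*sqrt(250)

5*sqrt(360) = 30*sqrt(10); 3*sqrt(160) = 12*sqrt(10); 2*sqrt(250) = 10*sqrt(10)
Combine: (30 - 12 + 10)·sqrt(10) = 28*sqrt(10)

28*sqrt(10)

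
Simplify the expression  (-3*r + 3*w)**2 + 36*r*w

9*(r + w)**2

Expand the square and combine the 36*r*w term.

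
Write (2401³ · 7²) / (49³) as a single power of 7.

7^8

2401³ = 7^12; 7² = 7^2; 49³ = 7^6
Combine exponents: 7^8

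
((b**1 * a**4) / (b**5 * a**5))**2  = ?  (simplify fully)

1/(a**2*b**8)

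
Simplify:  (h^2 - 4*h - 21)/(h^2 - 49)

(h + 3)/(h + 7)

Factor: h^2 - 4*h - 21 = (h - 7)*(h + 3);  h^2 - 49 = (h + 7)*(h - 7)
Cancel the common factor (h - 7).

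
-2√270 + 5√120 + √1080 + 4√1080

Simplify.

34*√30

2√270 = 6*√30; 5√120 = 10*√30; √1080 = 6*√30; 4√1080 = 24*√30
Combine: (-6 + 10 + 6 + 24)·√30 = 34*√30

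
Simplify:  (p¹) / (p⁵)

Quotient: (p^-4)

p^(-4)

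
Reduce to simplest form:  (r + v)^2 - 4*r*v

(r - v)^2

Expanding gives r^2 - 2*r*v + v^2, a perfect square.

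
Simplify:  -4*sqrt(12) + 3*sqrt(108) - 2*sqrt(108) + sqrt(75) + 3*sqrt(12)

4*sqrt(12) = 8*sqrt(3); 3*sqrt(108) = 18*sqrt(3); 2*sqrt(108) = 12*sqrt(3); sqrt(75) = 5*sqrt(3); 3*sqrt(12) = 6*sqrt(3)
Combine: (-8 + 18 - 12 + 5 + 6)·sqrt(3) = 9*sqrt(3)

9*sqrt(3)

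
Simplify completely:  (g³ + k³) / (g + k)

g² - g*k + k²

k^3 + g^3 = (g + k)(g² - g*k + k²).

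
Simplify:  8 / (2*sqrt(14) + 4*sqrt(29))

(-2*sqrt(14) + 4*sqrt(29))/51

Multiply numerator and denominator by -2*sqrt(14) + 4*sqrt(29).
Denominator becomes 408; numerator becomes -16*sqrt(14) + 32*sqrt(29).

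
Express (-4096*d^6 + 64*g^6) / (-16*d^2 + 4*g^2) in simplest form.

Difference of sixth powers: factor out (-16*d^2 + 4*g^2).

256*d^4 + 64*d^2*g^2 + 16*g^4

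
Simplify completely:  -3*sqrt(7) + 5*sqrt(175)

3*sqrt(7) = 3*sqrt(7); 5*sqrt(175) = 25*sqrt(7)
Combine: (-3 + 25)·sqrt(7) = 22*sqrt(7)

22*sqrt(7)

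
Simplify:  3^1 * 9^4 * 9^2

3^1 = 3^1; 9^4 = 3^8; 9^2 = 3^4
Combine exponents: 3^13

3^13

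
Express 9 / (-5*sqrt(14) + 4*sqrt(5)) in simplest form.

Multiply numerator and denominator by 4*sqrt(5) + 5*sqrt(14).
Denominator becomes -270; numerator becomes 36*sqrt(5) + 45*sqrt(14).

(-5*sqrt(14) - 4*sqrt(5))/30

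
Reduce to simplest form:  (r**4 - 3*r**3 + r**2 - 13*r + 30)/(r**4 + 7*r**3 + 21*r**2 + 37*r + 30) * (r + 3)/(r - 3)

(r - 2)/(r + 2)

Factor: r**4 - 3*r**3 + r**2 - 13*r + 30 = (r - 3)*(r - 2)*(r**2 + 2*r + 5);  r**4 + 7*r**3 + 21*r**2 + 37*r + 30 = (r + 2)*(r + 3)*(r**2 + 2*r + 5)
Cancel the common factors (r**2 + 2*r + 5), (r - 3), (r + 3).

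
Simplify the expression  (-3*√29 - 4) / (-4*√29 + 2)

(11*√29 + 178)/230

Multiply numerator and denominator by 2 + 4*√29.
Denominator becomes -460; numerator becomes -356 - 22*√29.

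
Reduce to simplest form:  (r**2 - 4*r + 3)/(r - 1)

r - 3

Factor: r**2 - 4*r + 3 = (r - 1)*(r - 3)
Cancel the common factor (r - 1).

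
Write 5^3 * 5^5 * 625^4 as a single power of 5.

5^3 = 5^3; 5^5 = 5^5; 625^4 = 5^16
Combine exponents: 5^24

5^24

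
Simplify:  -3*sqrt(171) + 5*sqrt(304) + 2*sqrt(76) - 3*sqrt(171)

6*sqrt(19)

3*sqrt(171) = 9*sqrt(19); 5*sqrt(304) = 20*sqrt(19); 2*sqrt(76) = 4*sqrt(19); 3*sqrt(171) = 9*sqrt(19)
Combine: (-9 + 20 + 4 - 9)·sqrt(19) = 6*sqrt(19)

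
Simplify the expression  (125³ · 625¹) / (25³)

5^7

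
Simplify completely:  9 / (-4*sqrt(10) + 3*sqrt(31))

Multiply numerator and denominator by 4*sqrt(10) + 3*sqrt(31).
Denominator becomes 119; numerator becomes 36*sqrt(10) + 27*sqrt(31).

(36*sqrt(10) + 27*sqrt(31))/119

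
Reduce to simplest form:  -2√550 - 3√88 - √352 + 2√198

-14*√22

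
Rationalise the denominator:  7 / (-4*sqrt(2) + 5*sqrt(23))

(28*sqrt(2) + 35*sqrt(23))/543

Multiply numerator and denominator by 4*sqrt(2) + 5*sqrt(23).
Denominator becomes 543; numerator becomes 28*sqrt(2) + 35*sqrt(23).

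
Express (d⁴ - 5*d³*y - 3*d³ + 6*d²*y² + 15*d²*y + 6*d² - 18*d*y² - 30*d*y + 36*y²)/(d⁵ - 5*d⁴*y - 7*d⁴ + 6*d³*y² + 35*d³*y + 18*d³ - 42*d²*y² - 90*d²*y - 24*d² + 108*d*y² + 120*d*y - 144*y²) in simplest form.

1/(d - 4)

Factor: d⁴ - 5*d³*y - 3*d³ + 6*d²*y² + 15*d²*y + 6*d² - 18*d*y² - 30*d*y + 36*y² = (d - 2*y)·(d - 3*y)·(d² - 3*d + 6);  d⁵ - 5*d⁴*y - 7*d⁴ + 6*d³*y² + 35*d³*y + 18*d³ - 42*d²*y² - 90*d²*y - 24*d² + 108*d*y² + 120*d*y - 144*y² = (d - 3*y)·(d - 4)·(d - 2*y)·(d² - 3*d + 6)
Cancel the common factors (d² - 3*d + 6), (d - 3*y), (d - 2*y).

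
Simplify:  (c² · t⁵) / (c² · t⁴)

t

Quotient: t¹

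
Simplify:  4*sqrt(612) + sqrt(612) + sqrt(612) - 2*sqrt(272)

28*sqrt(17)

4*sqrt(612) = 24*sqrt(17); sqrt(612) = 6*sqrt(17); sqrt(612) = 6*sqrt(17); 2*sqrt(272) = 8*sqrt(17)
Combine: (24 + 6 + 6 - 8)·sqrt(17) = 28*sqrt(17)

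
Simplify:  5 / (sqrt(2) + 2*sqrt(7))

Multiply numerator and denominator by -sqrt(2) + 2*sqrt(7).
Denominator becomes 26; numerator becomes -5*sqrt(2) + 10*sqrt(7).

(-5*sqrt(2) + 10*sqrt(7))/26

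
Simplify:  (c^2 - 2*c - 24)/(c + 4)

Factor: c^2 - 2*c - 24 = (c + 4)*(c - 6)
Cancel the common factor (c + 4).

c - 6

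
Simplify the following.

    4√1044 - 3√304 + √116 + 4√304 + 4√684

4√1044 = 24*√29; 3√304 = 12*√19; √116 = 2*√29; 4√304 = 16*√19; 4√684 = 24*√19

28*√19 + 26*√29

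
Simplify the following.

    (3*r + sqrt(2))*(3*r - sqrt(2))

Product of conjugates: (P+Q)(P-Q) = P^2 - Q^2.

9*r^2 - 2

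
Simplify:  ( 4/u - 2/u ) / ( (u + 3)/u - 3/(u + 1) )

(2*u + 2)/(u**2 + u + 3)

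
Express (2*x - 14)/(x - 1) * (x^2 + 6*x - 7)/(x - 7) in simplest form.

Factor: 2*x - 14 = 2*(x - 7);  x^2 + 6*x - 7 = (x - 1)*(x + 7)
Cancel the common factors (x - 1), (x - 7).

2*x + 14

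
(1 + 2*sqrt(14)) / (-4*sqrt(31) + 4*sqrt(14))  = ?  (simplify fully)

Multiply numerator and denominator by 4*sqrt(14) + 4*sqrt(31).
Denominator becomes -272; numerator becomes 4*sqrt(14) + 4*sqrt(31) + 112 + 8*sqrt(434).

(-2*sqrt(434) - 28 - sqrt(31) - sqrt(14))/68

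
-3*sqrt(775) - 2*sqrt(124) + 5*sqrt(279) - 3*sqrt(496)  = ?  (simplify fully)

3*sqrt(775) = 15*sqrt(31); 2*sqrt(124) = 4*sqrt(31); 5*sqrt(279) = 15*sqrt(31); 3*sqrt(496) = 12*sqrt(31)
Combine: (-15 - 4 + 15 - 12)·sqrt(31) = -16*sqrt(31)

-16*sqrt(31)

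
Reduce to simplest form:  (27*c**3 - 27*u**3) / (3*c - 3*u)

9*c**2 + 9*c*u + 9*u**2

Factor as (a-b)(a**2+ab+b**2) with a=(3*c), b=(3*u).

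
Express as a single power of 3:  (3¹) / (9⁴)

3¹ = 3^1; 9⁴ = 3^8
Combine exponents: 3^(-7)

3^(-7)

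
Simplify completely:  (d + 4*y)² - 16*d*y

Expand the square and combine the 16*d*y term.

(d - 4*y)²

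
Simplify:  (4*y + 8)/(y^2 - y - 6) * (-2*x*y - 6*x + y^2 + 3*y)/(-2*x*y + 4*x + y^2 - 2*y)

(4*y + 12)/(y^2 - 5*y + 6)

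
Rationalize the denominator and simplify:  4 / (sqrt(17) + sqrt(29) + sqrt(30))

Group as (sqrt(29) + sqrt(30)) + sqrt(17); multiply by (sqrt(29) + sqrt(30)) - sqrt(17), then rationalise the remaining surd.

(-2*sqrt(14790) + 16*sqrt(30) + 18*sqrt(29) + 42*sqrt(17))/429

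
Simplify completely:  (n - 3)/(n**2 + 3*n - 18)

1/(n + 6)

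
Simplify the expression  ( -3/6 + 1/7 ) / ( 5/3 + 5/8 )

-12/77

Numerator: -3/6 + 1/7 = -5/14
Denominator: 5/3 + 5/8 = 55/24
Divide: (-5/14) · (24/55) = -12/77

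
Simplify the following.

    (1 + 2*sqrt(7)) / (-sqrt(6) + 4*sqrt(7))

Multiply numerator and denominator by sqrt(6) + 4*sqrt(7).
Denominator becomes 106; numerator becomes sqrt(6) + 4*sqrt(7) + 2*sqrt(42) + 56.

(sqrt(6) + 4*sqrt(7) + 2*sqrt(42) + 56)/106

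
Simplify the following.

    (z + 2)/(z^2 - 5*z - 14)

1/(z - 7)

Factor: z^2 - 5*z - 14 = (z + 2)*(z - 7)
Cancel the common factor (z + 2).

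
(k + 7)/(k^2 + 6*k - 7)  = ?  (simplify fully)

Factor: k^2 + 6*k - 7 = (k + 7)*(k - 1)
Cancel the common factor (k + 7).

1/(k - 1)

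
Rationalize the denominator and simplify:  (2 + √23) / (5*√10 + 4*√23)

(-5*√230 - 10*√10 + 8*√23 + 92)/118

Multiply numerator and denominator by -5*√10 + 4*√23.
Denominator becomes 118; numerator becomes -5*√230 - 10*√10 + 8*√23 + 92.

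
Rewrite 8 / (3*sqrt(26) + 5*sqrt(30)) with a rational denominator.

(-6*sqrt(26) + 10*sqrt(30))/129

Multiply numerator and denominator by -5*sqrt(30) + 3*sqrt(26).
Denominator becomes -516; numerator becomes -40*sqrt(30) + 24*sqrt(26).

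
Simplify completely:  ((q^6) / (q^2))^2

Inside the bracket: q^4
Raise to the power 2: q^8

q^8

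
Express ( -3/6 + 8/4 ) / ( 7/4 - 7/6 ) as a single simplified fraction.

Numerator: -3/6 + 8/4 = 3/2
Denominator: 7/4 - 7/6 = 7/12
Divide: (3/2) · (12/7) = 18/7

18/7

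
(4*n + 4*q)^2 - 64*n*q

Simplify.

16*(n - q)^2

Expanding gives 16*n^2 - 32*n*q + 16*q^2, a perfect square.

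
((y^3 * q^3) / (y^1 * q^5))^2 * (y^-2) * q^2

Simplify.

Inside the bracket: y^2 * (q^-2)
Raise to the power 2: y^4 * (q^-4)
Multiply by (y^-2) * q^2: add exponents.

y^2/q^2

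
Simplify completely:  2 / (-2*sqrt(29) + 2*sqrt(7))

(-sqrt(29) - sqrt(7))/22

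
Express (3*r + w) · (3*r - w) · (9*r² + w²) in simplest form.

((3*r)+w)((3*r)-w) = 9*r² - w²; continue pairing.

81*r⁴ - w⁴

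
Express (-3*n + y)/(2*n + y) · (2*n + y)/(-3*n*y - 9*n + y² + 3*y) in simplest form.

Factor: -3*n*y - 9*n + y² + 3*y = (-3*n + y)·(y + 3)
Cancel the common factors (-3*n + y), (2*n + y).

1/(y + 3)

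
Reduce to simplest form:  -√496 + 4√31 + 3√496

√496 = 4*√31; 4√31 = 4*√31; 3√496 = 12*√31
Combine: (-4 + 4 + 12)·√31 = 12*√31

12*√31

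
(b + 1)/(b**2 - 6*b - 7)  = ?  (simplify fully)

Factor: b**2 - 6*b - 7 = (b + 1)*(b - 7)
Cancel the common factor (b + 1).

1/(b - 7)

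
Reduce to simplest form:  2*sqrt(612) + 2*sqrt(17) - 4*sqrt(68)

6*sqrt(17)

2*sqrt(612) = 12*sqrt(17); 2*sqrt(17) = 2*sqrt(17); 4*sqrt(68) = 8*sqrt(17)
Combine: (12 + 2 - 8)·sqrt(17) = 6*sqrt(17)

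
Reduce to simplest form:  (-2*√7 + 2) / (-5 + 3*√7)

(-16 - 2*√7)/19

Multiply numerator and denominator by -3*√7 - 5.
Denominator becomes -38; numerator becomes 4*√7 + 32.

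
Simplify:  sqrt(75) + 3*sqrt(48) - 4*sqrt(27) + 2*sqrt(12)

sqrt(75) = 5*sqrt(3); 3*sqrt(48) = 12*sqrt(3); 4*sqrt(27) = 12*sqrt(3); 2*sqrt(12) = 4*sqrt(3)
Combine: (5 + 12 - 12 + 4)·sqrt(3) = 9*sqrt(3)

9*sqrt(3)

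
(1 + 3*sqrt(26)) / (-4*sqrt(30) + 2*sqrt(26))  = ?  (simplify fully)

Multiply numerator and denominator by 2*sqrt(26) + 4*sqrt(30).
Denominator becomes -376; numerator becomes 2*sqrt(26) + 4*sqrt(30) + 156 + 24*sqrt(195).

(-12*sqrt(195) - 78 - 2*sqrt(30) - sqrt(26))/188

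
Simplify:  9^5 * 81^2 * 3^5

3^23

9^5 = 3^10; 81^2 = 3^8; 3^5 = 3^5
Combine exponents: 3^23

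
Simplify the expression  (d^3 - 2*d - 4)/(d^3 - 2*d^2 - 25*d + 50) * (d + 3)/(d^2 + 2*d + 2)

Factor: d^3 - 2*d - 4 = (d^2 + 2*d + 2)*(d - 2);  d^3 - 2*d^2 - 25*d + 50 = (d + 5)*(d - 5)*(d - 2)
Cancel the common factors (d^2 + 2*d + 2), (d - 2).

(d + 3)/(d^2 - 25)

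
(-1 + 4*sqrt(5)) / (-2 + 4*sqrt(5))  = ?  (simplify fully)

(2*sqrt(5) + 39)/38

Multiply numerator and denominator by -4*sqrt(5) - 2.
Denominator becomes -76; numerator becomes -78 - 4*sqrt(5).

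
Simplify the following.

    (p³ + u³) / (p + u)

Factor as (a+b)(a^2-ab+b^2) with a=p, b=u.

p² - p*u + u²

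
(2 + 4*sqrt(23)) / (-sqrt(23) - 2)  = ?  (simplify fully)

Multiply numerator and denominator by -2 + sqrt(23).
Denominator becomes -19; numerator becomes -6*sqrt(23) + 88.

(-88 + 6*sqrt(23))/19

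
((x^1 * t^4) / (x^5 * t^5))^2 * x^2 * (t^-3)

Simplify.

1/(t^5*x^6)

Inside the bracket: (x^-4) * (t^-1)
Raise to the power 2: (x^-8) * (t^-2)
Multiply by x^2 * (t^-3): add exponents.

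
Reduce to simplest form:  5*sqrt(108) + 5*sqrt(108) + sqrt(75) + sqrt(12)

5*sqrt(108) = 30*sqrt(3); 5*sqrt(108) = 30*sqrt(3); sqrt(75) = 5*sqrt(3); sqrt(12) = 2*sqrt(3)
Combine: (30 + 30 + 5 + 2)·sqrt(3) = 67*sqrt(3)

67*sqrt(3)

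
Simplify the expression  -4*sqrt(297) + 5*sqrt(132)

-2*sqrt(33)

4*sqrt(297) = 12*sqrt(33); 5*sqrt(132) = 10*sqrt(33)
Combine: (-12 + 10)·sqrt(33) = -2*sqrt(33)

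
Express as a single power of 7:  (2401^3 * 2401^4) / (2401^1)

2401^3 = 7^12; 2401^4 = 7^16; 2401^1 = 7^4
Combine exponents: 7^24

7^24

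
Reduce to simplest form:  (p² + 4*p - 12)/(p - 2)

p + 6

Factor: p² + 4*p - 12 = (p + 6)·(p - 2)
Cancel the common factor (p - 2).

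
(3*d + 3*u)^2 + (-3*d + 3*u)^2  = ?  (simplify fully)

Binomially expand both and collect terms in (3*u), (3*d).

18*d^2 + 18*u^2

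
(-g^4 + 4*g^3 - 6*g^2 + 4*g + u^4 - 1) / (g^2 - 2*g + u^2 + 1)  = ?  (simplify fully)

-g^2 + 2*g + u^2 - 1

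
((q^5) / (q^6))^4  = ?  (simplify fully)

q^(-4)

Inside the bracket: (q^-1)
Raise to the power 4: (q^-4)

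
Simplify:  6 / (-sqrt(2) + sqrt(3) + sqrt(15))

Group as (sqrt(3) + sqrt(15)) - sqrt(2); multiply by (sqrt(3) + sqrt(15)) + sqrt(2), then rationalise the remaining surd.

(-21*sqrt(3) - 9*sqrt(10) + 24*sqrt(2) + 15*sqrt(15))/19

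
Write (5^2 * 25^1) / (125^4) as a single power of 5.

5^(-8)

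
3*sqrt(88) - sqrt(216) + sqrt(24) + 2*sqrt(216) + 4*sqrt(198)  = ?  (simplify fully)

3*sqrt(88) = 6*sqrt(22); sqrt(216) = 6*sqrt(6); sqrt(24) = 2*sqrt(6); 2*sqrt(216) = 12*sqrt(6); 4*sqrt(198) = 12*sqrt(22)

8*sqrt(6) + 18*sqrt(22)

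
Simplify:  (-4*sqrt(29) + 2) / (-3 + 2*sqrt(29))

(-226 - 8*sqrt(29))/107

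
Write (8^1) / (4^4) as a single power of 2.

8^1 = 2^3; 4^4 = 2^8
Combine exponents: 2^(-5)

2^(-5)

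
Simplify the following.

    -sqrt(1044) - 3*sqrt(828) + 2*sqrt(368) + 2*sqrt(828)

sqrt(1044) = 6*sqrt(29); 3*sqrt(828) = 18*sqrt(23); 2*sqrt(368) = 8*sqrt(23); 2*sqrt(828) = 12*sqrt(23)

-6*sqrt(29) + 2*sqrt(23)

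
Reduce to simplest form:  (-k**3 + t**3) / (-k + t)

t**3 - k**3 = (-k + t)(k**2 + k*t + t**2).

k**2 + k*t + t**2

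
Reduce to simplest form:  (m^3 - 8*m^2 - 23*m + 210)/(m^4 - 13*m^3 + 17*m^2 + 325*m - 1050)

1/(m - 5)

Factor: m^3 - 8*m^2 - 23*m + 210 = (m + 5)*(m - 6)*(m - 7);  m^4 - 13*m^3 + 17*m^2 + 325*m - 1050 = (m - 7)*(m - 5)*(m + 5)*(m - 6)
Cancel the common factors (m - 7), (m + 5), (m - 6).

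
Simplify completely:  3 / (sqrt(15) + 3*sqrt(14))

(-sqrt(15) + 3*sqrt(14))/37

Multiply numerator and denominator by -3*sqrt(14) + sqrt(15).
Denominator becomes -111; numerator becomes -9*sqrt(14) + 3*sqrt(15).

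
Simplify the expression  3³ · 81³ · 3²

3^17

3³ = 3^3; 81³ = 3^12; 3² = 3^2
Combine exponents: 3^17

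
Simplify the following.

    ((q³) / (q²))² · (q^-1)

Inside the bracket: q¹
Raise to the power 2: q²
Multiply by (q^-1): add exponents.

q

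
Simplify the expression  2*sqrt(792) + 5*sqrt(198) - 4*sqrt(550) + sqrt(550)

12*sqrt(22)

2*sqrt(792) = 12*sqrt(22); 5*sqrt(198) = 15*sqrt(22); 4*sqrt(550) = 20*sqrt(22); sqrt(550) = 5*sqrt(22)
Combine: (12 + 15 - 20 + 5)·sqrt(22) = 12*sqrt(22)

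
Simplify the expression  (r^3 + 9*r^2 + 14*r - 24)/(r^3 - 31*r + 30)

(r + 4)/(r - 5)

Factor: r^3 + 9*r^2 + 14*r - 24 = (r + 4)*(r + 6)*(r - 1);  r^3 - 31*r + 30 = (r + 6)*(r - 1)*(r - 5)
Cancel the common factors (r - 1), (r + 6).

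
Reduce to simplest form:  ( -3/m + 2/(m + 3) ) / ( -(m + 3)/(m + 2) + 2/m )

(m² + 11*m + 18)/(m³ + 4*m² - m - 12)

Numerator: -3/m + 2/(m + 3) = (-m - 9)/(m² + 3*m)
Denominator: -(m + 3)/(m + 2) + 2/m = (-m² - m + 4)/(m² + 2*m)
Divide: ((-m - 9)/(m² + 3*m)) · ((m² + 2*m)/(-m² - m + 4)) = (m² + 11*m + 18)/(m³ + 4*m² - m - 12)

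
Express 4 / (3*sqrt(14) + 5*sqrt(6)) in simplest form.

(-3*sqrt(14) + 5*sqrt(6))/6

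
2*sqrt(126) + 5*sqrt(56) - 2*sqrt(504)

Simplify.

4*sqrt(14)

2*sqrt(126) = 6*sqrt(14); 5*sqrt(56) = 10*sqrt(14); 2*sqrt(504) = 12*sqrt(14)
Combine: (6 + 10 - 12)·sqrt(14) = 4*sqrt(14)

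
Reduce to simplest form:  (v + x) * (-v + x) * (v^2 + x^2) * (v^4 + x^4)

-v^8 + x^8

(x+v)(x-v) = -v^2 + x^2; continue pairing.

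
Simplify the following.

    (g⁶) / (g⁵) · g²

Quotient: g¹
Multiply by g²: add exponents.

g³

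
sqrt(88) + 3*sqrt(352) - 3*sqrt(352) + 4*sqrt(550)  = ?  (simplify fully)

22*sqrt(22)

sqrt(88) = 2*sqrt(22); 3*sqrt(352) = 12*sqrt(22); 3*sqrt(352) = 12*sqrt(22); 4*sqrt(550) = 20*sqrt(22)
Combine: (2 + 12 - 12 + 20)·sqrt(22) = 22*sqrt(22)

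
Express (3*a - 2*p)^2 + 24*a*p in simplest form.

(3*a + 2*p)^2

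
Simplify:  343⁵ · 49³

7^21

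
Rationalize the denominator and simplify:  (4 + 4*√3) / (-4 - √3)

(-12*√3 - 4)/13

Multiply numerator and denominator by -4 + √3.
Denominator becomes 13; numerator becomes -12*√3 - 4.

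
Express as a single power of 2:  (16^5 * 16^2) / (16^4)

16^5 = 2^20; 16^2 = 2^8; 16^4 = 2^16
Combine exponents: 2^12

2^12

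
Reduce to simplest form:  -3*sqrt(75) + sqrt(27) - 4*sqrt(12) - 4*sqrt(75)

3*sqrt(75) = 15*sqrt(3); sqrt(27) = 3*sqrt(3); 4*sqrt(12) = 8*sqrt(3); 4*sqrt(75) = 20*sqrt(3)
Combine: (-15 + 3 - 8 - 20)·sqrt(3) = -40*sqrt(3)

-40*sqrt(3)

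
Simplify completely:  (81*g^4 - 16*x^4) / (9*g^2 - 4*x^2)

9*g^2 + 4*x^2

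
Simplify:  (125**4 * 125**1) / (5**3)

5**12

125**4 = 5**12; 125**1 = 5**3; 5**3 = 5**3
Combine exponents: 5**12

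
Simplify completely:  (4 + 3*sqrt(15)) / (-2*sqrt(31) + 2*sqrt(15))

Multiply numerator and denominator by 2*sqrt(15) + 2*sqrt(31).
Denominator becomes -64; numerator becomes 8*sqrt(15) + 8*sqrt(31) + 90 + 6*sqrt(465).

(-3*sqrt(465) - 45 - 4*sqrt(31) - 4*sqrt(15))/32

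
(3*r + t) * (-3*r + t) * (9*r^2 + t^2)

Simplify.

(t+(3*r))(t-(3*r)) = -9*r^2 + t^2; continue pairing.

-81*r^4 + t^4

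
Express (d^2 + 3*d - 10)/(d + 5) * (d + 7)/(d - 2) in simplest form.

Factor: d^2 + 3*d - 10 = (d - 2)*(d + 5)
Cancel the common factors (d + 5), (d - 2).

d + 7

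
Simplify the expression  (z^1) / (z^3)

Quotient: (z^-2)

z^(-2)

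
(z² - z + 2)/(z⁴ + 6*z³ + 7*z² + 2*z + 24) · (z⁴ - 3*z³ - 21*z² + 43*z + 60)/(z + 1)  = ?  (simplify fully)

Factor: z⁴ + 6*z³ + 7*z² + 2*z + 24 = (z + 3)·(z² - z + 2)·(z + 4);  z⁴ - 3*z³ - 21*z² + 43*z + 60 = (z + 1)·(z + 4)·(z - 5)·(z - 3)
Cancel the common factors (z² - z + 2), (z + 1), (z + 4).

(z² - 8*z + 15)/(z + 3)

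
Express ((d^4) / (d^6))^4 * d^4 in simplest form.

Inside the bracket: (d^-2)
Raise to the power 4: (d^-8)
Multiply by d^4: add exponents.

d^(-4)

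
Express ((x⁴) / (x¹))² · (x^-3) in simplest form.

Inside the bracket: x³
Raise to the power 2: x⁶
Multiply by (x^-3): add exponents.

x³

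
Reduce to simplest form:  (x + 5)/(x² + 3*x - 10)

1/(x - 2)

Factor: x² + 3*x - 10 = (x - 2)·(x + 5)
Cancel the common factor (x + 5).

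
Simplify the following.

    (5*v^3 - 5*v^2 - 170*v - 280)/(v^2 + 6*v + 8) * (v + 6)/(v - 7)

Factor: 5*v^3 - 5*v^2 - 170*v - 280 = 5*(v + 2)*(v - 7)*(v + 4);  v^2 + 6*v + 8 = (v + 4)*(v + 2)
Cancel the common factors (v - 7), (v + 4), (v + 2).

5*v + 30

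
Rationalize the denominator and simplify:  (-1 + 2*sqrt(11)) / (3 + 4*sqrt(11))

Multiply numerator and denominator by -4*sqrt(11) + 3.
Denominator becomes -167; numerator becomes -91 + 10*sqrt(11).

(-10*sqrt(11) + 91)/167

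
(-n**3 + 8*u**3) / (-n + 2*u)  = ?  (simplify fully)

n**2 + 2*n*u + 4*u**2

Apply the difference-of-cubes factorisation and cancel (-n + 2*u).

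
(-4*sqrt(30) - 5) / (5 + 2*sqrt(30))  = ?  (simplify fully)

Multiply numerator and denominator by -2*sqrt(30) + 5.
Denominator becomes -95; numerator becomes -10*sqrt(30) + 215.

(-43 + 2*sqrt(30))/19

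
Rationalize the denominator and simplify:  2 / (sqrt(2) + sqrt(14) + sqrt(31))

Group as (sqrt(2) + sqrt(14)) + sqrt(31); multiply by (sqrt(2) + sqrt(14)) - sqrt(31), then rationalise the remaining surd.

(-38*sqrt(14) - 86*sqrt(2) + 8*sqrt(217) + 30*sqrt(31))/113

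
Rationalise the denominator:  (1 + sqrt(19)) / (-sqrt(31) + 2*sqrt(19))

(sqrt(31) + 2*sqrt(19) + sqrt(589) + 38)/45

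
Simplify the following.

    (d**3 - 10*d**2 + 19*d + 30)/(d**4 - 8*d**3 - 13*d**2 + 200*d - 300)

(d + 1)/(d**2 + 3*d - 10)

Factor: d**3 - 10*d**2 + 19*d + 30 = (d - 5)*(d - 6)*(d + 1);  d**4 - 8*d**3 - 13*d**2 + 200*d - 300 = (d - 5)*(d - 2)*(d - 6)*(d + 5)
Cancel the common factors (d - 5), (d - 6).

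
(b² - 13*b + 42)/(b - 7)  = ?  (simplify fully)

b - 6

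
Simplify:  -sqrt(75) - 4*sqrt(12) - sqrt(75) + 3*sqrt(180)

-18*sqrt(3) + 18*sqrt(5)

sqrt(75) = 5*sqrt(3); 4*sqrt(12) = 8*sqrt(3); sqrt(75) = 5*sqrt(3); 3*sqrt(180) = 18*sqrt(5)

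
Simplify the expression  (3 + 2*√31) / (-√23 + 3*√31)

(3*√23 + 9*√31 + 2*√713 + 186)/256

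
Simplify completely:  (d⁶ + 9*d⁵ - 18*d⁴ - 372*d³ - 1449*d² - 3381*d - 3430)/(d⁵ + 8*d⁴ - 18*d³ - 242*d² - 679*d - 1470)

Factor: d⁶ + 9*d⁵ - 18*d⁴ - 372*d³ - 1449*d² - 3381*d - 3430 = (d + 7)·(d + 5)·(d - 7)·(d + 2)·(d² + 2*d + 7);  d⁵ + 8*d⁴ - 18*d³ - 242*d² - 679*d - 1470 = (d + 7)·(d² + 2*d + 7)·(d + 5)·(d - 6)
Cancel the common factors (d² + 2*d + 7), (d + 7), (d + 5).

(d² - 5*d - 14)/(d - 6)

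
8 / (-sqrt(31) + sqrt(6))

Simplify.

Multiply numerator and denominator by sqrt(6) + sqrt(31).
Denominator becomes -25; numerator becomes 8*sqrt(6) + 8*sqrt(31).

(-8*sqrt(31) - 8*sqrt(6))/25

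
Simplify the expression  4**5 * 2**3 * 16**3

2**25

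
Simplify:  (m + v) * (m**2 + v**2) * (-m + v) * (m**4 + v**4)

-m**8 + v**8

Pair the conjugate factors: (v+m)(v-m) = -m**2 + v**2, then repeat with the next factor.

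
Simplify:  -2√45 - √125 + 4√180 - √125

8*√5

2√45 = 6*√5; √125 = 5*√5; 4√180 = 24*√5; √125 = 5*√5
Combine: (-6 - 5 + 24 - 5)·√5 = 8*√5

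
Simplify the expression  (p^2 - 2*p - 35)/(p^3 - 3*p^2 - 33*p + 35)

Factor: p^2 - 2*p - 35 = (p + 5)*(p - 7);  p^3 - 3*p^2 - 33*p + 35 = (p + 5)*(p - 1)*(p - 7)
Cancel the common factors (p + 5), (p - 7).

1/(p - 1)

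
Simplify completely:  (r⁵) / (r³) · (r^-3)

1/r

Quotient: r²
Multiply by (r^-3): add exponents.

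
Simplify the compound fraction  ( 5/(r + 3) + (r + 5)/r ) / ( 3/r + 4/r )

(r² + 13*r + 15)/(7*r + 21)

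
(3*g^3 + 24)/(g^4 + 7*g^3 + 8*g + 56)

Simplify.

3/(g + 7)

Factor: 3*g^3 + 24 = 3*(g + 2)*(g^2 - 2*g + 4);  g^4 + 7*g^3 + 8*g + 56 = (g + 2)*(g + 7)*(g^2 - 2*g + 4)
Cancel the common factors (g^2 - 2*g + 4), (g + 2).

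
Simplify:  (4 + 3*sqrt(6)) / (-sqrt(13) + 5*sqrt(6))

Multiply numerator and denominator by sqrt(13) + 5*sqrt(6).
Denominator becomes 137; numerator becomes 4*sqrt(13) + 3*sqrt(78) + 20*sqrt(6) + 90.

(4*sqrt(13) + 3*sqrt(78) + 20*sqrt(6) + 90)/137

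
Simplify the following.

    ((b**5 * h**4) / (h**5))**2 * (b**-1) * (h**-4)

b**9/h**6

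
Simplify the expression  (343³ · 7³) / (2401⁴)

343³ = 7^9; 7³ = 7^3; 2401⁴ = 7^16
Combine exponents: 7^(-4)

7^(-4)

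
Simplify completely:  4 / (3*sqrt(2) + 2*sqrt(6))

(-6*sqrt(2) + 4*sqrt(6))/3

Multiply numerator and denominator by -3*sqrt(2) + 2*sqrt(6).
Denominator becomes 6; numerator becomes -12*sqrt(2) + 8*sqrt(6).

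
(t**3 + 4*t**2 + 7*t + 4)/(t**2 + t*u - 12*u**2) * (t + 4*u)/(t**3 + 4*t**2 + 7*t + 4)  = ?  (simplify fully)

Factor: t**3 + 4*t**2 + 7*t + 4 = (t**2 + 3*t + 4)*(t + 1);  t**2 + t*u - 12*u**2 = (t - 3*u)*(t + 4*u);  t**3 + 4*t**2 + 7*t + 4 = (t**2 + 3*t + 4)*(t + 1)
Cancel the common factors (t**2 + 3*t + 4), (t + 1), (t + 4*u).

1/(t - 3*u)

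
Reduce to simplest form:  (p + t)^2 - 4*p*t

(p - t)^2

Expand the square and combine the 4*p*t term.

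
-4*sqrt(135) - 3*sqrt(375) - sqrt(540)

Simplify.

4*sqrt(135) = 12*sqrt(15); 3*sqrt(375) = 15*sqrt(15); sqrt(540) = 6*sqrt(15)
Combine: (-12 - 15 - 6)·sqrt(15) = -33*sqrt(15)

-33*sqrt(15)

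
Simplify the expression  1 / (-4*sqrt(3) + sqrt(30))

Multiply numerator and denominator by sqrt(30) + 4*sqrt(3).
Denominator becomes -18; numerator becomes sqrt(30) + 4*sqrt(3).

(-4*sqrt(3) - sqrt(30))/18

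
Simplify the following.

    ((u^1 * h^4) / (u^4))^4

Inside the bracket: (u^-3) * h^4
Raise to the power 4: (u^-12) * h^16

h^16/u^12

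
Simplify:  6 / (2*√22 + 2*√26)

(-3*√22 + 3*√26)/4

Multiply numerator and denominator by -2*√26 + 2*√22.
Denominator becomes -16; numerator becomes -12*√26 + 12*√22.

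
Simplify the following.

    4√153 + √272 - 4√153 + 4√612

28*√17

4√153 = 12*√17; √272 = 4*√17; 4√153 = 12*√17; 4√612 = 24*√17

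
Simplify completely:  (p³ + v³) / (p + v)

v^3 + p^3 = (p + v)(p² - p*v + v²).

p² - p*v + v²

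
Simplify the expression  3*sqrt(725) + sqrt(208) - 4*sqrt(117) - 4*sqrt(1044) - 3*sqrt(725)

3*sqrt(725) = 15*sqrt(29); sqrt(208) = 4*sqrt(13); 4*sqrt(117) = 12*sqrt(13); 4*sqrt(1044) = 24*sqrt(29); 3*sqrt(725) = 15*sqrt(29)

-24*sqrt(29) - 8*sqrt(13)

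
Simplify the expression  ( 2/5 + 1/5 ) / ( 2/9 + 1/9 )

Numerator: 2/5 + 1/5 = 3/5
Denominator: 2/9 + 1/9 = 1/3
Divide: (3/5) · (3) = 9/5

9/5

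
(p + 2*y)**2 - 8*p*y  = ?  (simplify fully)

(p - 2*y)**2

Expand the square and combine the 8*p*y term.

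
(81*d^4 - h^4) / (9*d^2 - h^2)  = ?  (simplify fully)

9*d^2 + h^2

Factor (3*d)^4 - h^4 and cancel (9*d^2 - h^2).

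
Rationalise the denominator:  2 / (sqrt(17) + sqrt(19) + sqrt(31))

(-4*sqrt(10013) + 10*sqrt(31) + 58*sqrt(19) + 66*sqrt(17))/1267

Group as (sqrt(17) + sqrt(19)) + sqrt(31); multiply by (sqrt(17) + sqrt(19)) - sqrt(31), then rationalise the remaining surd.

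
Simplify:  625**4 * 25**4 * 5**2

625**4 = 5**16; 25**4 = 5**8; 5**2 = 5**2
Combine exponents: 5**26

5**26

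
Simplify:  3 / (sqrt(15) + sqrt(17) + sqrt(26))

Group as (sqrt(15) + sqrt(17)) + sqrt(26); multiply by (sqrt(15) + sqrt(17)) - sqrt(26), then rationalise the remaining surd.

(-sqrt(6630) + 3*sqrt(26) + 12*sqrt(17) + 14*sqrt(15))/164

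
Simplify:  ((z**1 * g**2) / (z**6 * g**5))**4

Inside the bracket: (z**-5) * (g**-3)
Raise to the power 4: (z**-20) * (g**-12)

1/(g**12*z**20)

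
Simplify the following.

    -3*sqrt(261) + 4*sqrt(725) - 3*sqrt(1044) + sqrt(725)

3*sqrt(261) = 9*sqrt(29); 4*sqrt(725) = 20*sqrt(29); 3*sqrt(1044) = 18*sqrt(29); sqrt(725) = 5*sqrt(29)
Combine: (-9 + 20 - 18 + 5)·sqrt(29) = -2*sqrt(29)

-2*sqrt(29)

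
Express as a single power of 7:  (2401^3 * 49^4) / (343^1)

2401^3 = 7^12; 49^4 = 7^8; 343^1 = 7^3
Combine exponents: 7^17

7^17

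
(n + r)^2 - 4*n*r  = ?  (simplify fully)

(n - r)^2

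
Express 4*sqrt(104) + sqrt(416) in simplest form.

4*sqrt(104) = 8*sqrt(26); sqrt(416) = 4*sqrt(26)
Combine: (8 + 4)·sqrt(26) = 12*sqrt(26)

12*sqrt(26)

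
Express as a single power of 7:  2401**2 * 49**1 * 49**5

2401**2 = 7**8; 49**1 = 7**2; 49**5 = 7**10
Combine exponents: 7**20

7**20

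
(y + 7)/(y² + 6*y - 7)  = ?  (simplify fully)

Factor: y² + 6*y - 7 = (y + 7)·(y - 1)
Cancel the common factor (y + 7).

1/(y - 1)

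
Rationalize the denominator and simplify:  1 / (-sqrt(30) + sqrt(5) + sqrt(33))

Group as (sqrt(5) + sqrt(33)) - sqrt(30); multiply by (sqrt(5) + sqrt(33)) + sqrt(30), then rationalise the remaining surd.

(-4*sqrt(30) + sqrt(33) + 29*sqrt(5) + 15*sqrt(22))/298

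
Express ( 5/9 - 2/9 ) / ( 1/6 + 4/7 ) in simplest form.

Numerator: 5/9 - 2/9 = 1/3
Denominator: 1/6 + 4/7 = 31/42
Divide: (1/3) · (42/31) = 14/31

14/31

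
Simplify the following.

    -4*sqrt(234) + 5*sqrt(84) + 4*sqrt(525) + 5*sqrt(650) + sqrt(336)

13*sqrt(26) + 34*sqrt(21)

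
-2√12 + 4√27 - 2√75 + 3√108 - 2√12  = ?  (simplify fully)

12*√3

2√12 = 4*√3; 4√27 = 12*√3; 2√75 = 10*√3; 3√108 = 18*√3; 2√12 = 4*√3
Combine: (-4 + 12 - 10 + 18 - 4)·√3 = 12*√3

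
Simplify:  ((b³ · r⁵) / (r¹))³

Inside the bracket: b³ · r⁴
Raise to the power 3: b⁹ · r^12

b⁹*r^12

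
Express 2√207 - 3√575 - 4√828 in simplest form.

-33*√23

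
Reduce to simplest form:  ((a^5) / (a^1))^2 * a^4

Inside the bracket: a^4
Raise to the power 2: a^8
Multiply by a^4: add exponents.

a^12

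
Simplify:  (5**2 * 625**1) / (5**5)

5**2 = 5**2; 625**1 = 5**4; 5**5 = 5**5
Combine exponents: 5**1

5**1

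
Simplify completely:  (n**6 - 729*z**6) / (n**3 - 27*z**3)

Factor n**6 - (3*z)**6 and cancel (n**3 - 27*z**3).

n**3 + 27*z**3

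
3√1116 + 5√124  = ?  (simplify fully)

28*√31

3√1116 = 18*√31; 5√124 = 10*√31
Combine: (18 + 10)·√31 = 28*√31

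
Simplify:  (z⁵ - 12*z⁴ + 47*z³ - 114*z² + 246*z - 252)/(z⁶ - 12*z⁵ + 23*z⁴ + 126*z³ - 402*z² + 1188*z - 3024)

(z - 2)/(z² - 2*z - 24)

Factor: z⁵ - 12*z⁴ + 47*z³ - 114*z² + 246*z - 252 = (z - 7)·(z² + 6)·(z - 2)·(z - 3);  z⁶ - 12*z⁵ + 23*z⁴ + 126*z³ - 402*z² + 1188*z - 3024 = (z - 7)·(z² + 6)·(z + 4)·(z - 3)·(z - 6)
Cancel the common factors (z² + 6), (z - 3), (z - 7).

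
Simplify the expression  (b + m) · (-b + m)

Pair the conjugate factors: (m+b)(m-b) = -b² + m².

-b² + m²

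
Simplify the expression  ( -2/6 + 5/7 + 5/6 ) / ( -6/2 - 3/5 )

Numerator: -2/6 + 5/7 + 5/6 = 17/14
Denominator: -6/2 - 3/5 = -18/5
Divide: (17/14) · (-5/18) = -85/252

-85/252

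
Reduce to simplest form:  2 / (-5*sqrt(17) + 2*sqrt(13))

(-10*sqrt(17) - 4*sqrt(13))/373

Multiply numerator and denominator by 2*sqrt(13) + 5*sqrt(17).
Denominator becomes -373; numerator becomes 4*sqrt(13) + 10*sqrt(17).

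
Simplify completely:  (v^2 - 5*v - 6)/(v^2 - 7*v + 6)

(v + 1)/(v - 1)

Factor: v^2 - 5*v - 6 = (v - 6)*(v + 1);  v^2 - 7*v + 6 = (v - 6)*(v - 1)
Cancel the common factor (v - 6).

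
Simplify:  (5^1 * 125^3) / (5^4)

5^1 = 5^1; 125^3 = 5^9; 5^4 = 5^4
Combine exponents: 5^6

5^6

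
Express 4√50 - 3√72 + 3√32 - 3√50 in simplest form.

-√2

4√50 = 20*√2; 3√72 = 18*√2; 3√32 = 12*√2; 3√50 = 15*√2
Combine: (20 - 18 + 12 - 15)·√2 = -√2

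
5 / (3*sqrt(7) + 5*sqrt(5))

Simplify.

Multiply numerator and denominator by -5*sqrt(5) + 3*sqrt(7).
Denominator becomes -62; numerator becomes -25*sqrt(5) + 15*sqrt(7).

(-15*sqrt(7) + 25*sqrt(5))/62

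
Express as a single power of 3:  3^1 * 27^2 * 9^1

3^9

3^1 = 3^1; 27^2 = 3^6; 9^1 = 3^2
Combine exponents: 3^9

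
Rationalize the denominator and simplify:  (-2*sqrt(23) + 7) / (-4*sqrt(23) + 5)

Multiply numerator and denominator by 5 + 4*sqrt(23).
Denominator becomes -343; numerator becomes -149 + 18*sqrt(23).

(-18*sqrt(23) + 149)/343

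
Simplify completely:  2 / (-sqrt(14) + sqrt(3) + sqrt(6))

Group as (sqrt(3) + sqrt(6)) - sqrt(14); multiply by (sqrt(3) + sqrt(6)) + sqrt(14), then rationalise the remaining surd.

(10*sqrt(14) + 22*sqrt(6) + 34*sqrt(3) + 24*sqrt(7))/47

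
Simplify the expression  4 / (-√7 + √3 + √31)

(-140*√3 - 8*√651 + 108*√7 + 84*√31)/357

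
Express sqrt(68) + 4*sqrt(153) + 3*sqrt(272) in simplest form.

26*sqrt(17)

sqrt(68) = 2*sqrt(17); 4*sqrt(153) = 12*sqrt(17); 3*sqrt(272) = 12*sqrt(17)
Combine: (2 + 12 + 12)·sqrt(17) = 26*sqrt(17)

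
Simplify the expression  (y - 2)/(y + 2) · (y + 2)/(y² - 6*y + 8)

Factor: y² - 6*y + 8 = (y - 4)·(y - 2)
Cancel the common factors (y - 2), (y + 2).

1/(y - 4)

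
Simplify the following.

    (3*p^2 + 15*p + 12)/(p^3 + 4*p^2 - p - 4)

3/(p - 1)

Factor: 3*p^2 + 15*p + 12 = 3*(p + 4)*(p + 1);  p^3 + 4*p^2 - p - 4 = (p - 1)*(p + 4)*(p + 1)
Cancel the common factors (p + 1), (p + 4).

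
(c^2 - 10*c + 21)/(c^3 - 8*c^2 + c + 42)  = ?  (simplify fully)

Factor: c^2 - 10*c + 21 = (c - 7)*(c - 3);  c^3 - 8*c^2 + c + 42 = (c - 7)*(c - 3)*(c + 2)
Cancel the common factors (c - 3), (c - 7).

1/(c + 2)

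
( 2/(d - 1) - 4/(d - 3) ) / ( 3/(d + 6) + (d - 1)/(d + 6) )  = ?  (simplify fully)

(-2*d^2 - 14*d - 12)/(d^3 - 2*d^2 - 5*d + 6)

Numerator: 2/(d - 1) - 4/(d - 3) = (-2*d - 2)/(d^2 - 4*d + 3)
Denominator: 3/(d + 6) + (d - 1)/(d + 6) = (d + 2)/(d + 6)
Divide: ((-2*d - 2)/(d^2 - 4*d + 3)) · ((d + 6)/(d + 2)) = (-2*d^2 - 14*d - 12)/(d^3 - 2*d^2 - 5*d + 6)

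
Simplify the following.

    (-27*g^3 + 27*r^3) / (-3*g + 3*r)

9*g^2 + 9*g*r + 9*r^2

Factor as (a-b)(a^2+ab+b^2) with a=(3*r), b=(3*g).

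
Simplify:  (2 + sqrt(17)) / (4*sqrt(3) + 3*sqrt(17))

Multiply numerator and denominator by -4*sqrt(3) + 3*sqrt(17).
Denominator becomes 105; numerator becomes -4*sqrt(51) - 8*sqrt(3) + 6*sqrt(17) + 51.

(-4*sqrt(51) - 8*sqrt(3) + 6*sqrt(17) + 51)/105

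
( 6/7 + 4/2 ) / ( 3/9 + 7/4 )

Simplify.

48/35

Numerator: 6/7 + 4/2 = 20/7
Denominator: 3/9 + 7/4 = 25/12
Divide: (20/7) · (12/25) = 48/35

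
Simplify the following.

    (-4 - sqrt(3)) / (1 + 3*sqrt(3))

(-11*sqrt(3) - 5)/26

Multiply numerator and denominator by -3*sqrt(3) + 1.
Denominator becomes -26; numerator becomes 5 + 11*sqrt(3).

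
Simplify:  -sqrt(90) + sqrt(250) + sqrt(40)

4*sqrt(10)

sqrt(90) = 3*sqrt(10); sqrt(250) = 5*sqrt(10); sqrt(40) = 2*sqrt(10)
Combine: (-3 + 5 + 2)·sqrt(10) = 4*sqrt(10)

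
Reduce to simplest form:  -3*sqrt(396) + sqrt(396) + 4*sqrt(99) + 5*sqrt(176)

20*sqrt(11)

3*sqrt(396) = 18*sqrt(11); sqrt(396) = 6*sqrt(11); 4*sqrt(99) = 12*sqrt(11); 5*sqrt(176) = 20*sqrt(11)
Combine: (-18 + 6 + 12 + 20)·sqrt(11) = 20*sqrt(11)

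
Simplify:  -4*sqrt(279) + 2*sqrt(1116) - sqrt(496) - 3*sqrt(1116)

4*sqrt(279) = 12*sqrt(31); 2*sqrt(1116) = 12*sqrt(31); sqrt(496) = 4*sqrt(31); 3*sqrt(1116) = 18*sqrt(31)
Combine: (-12 + 12 - 4 - 18)·sqrt(31) = -22*sqrt(31)

-22*sqrt(31)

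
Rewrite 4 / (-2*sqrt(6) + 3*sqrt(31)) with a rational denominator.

Multiply numerator and denominator by 2*sqrt(6) + 3*sqrt(31).
Denominator becomes 255; numerator becomes 8*sqrt(6) + 12*sqrt(31).

(8*sqrt(6) + 12*sqrt(31))/255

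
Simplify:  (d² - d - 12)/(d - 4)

d + 3

Factor: d² - d - 12 = (d + 3)·(d - 4)
Cancel the common factor (d - 4).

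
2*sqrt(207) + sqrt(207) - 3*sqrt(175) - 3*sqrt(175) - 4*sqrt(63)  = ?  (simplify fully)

-42*sqrt(7) + 9*sqrt(23)

2*sqrt(207) = 6*sqrt(23); sqrt(207) = 3*sqrt(23); 3*sqrt(175) = 15*sqrt(7); 3*sqrt(175) = 15*sqrt(7); 4*sqrt(63) = 12*sqrt(7)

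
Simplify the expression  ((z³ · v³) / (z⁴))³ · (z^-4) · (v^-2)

v⁷/z⁷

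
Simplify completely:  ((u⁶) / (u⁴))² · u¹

Inside the bracket: u²
Raise to the power 2: u⁴
Multiply by u¹: add exponents.

u⁵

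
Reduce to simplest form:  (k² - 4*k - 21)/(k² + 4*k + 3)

Factor: k² - 4*k - 21 = (k - 7)·(k + 3);  k² + 4*k + 3 = (k + 3)·(k + 1)
Cancel the common factor (k + 3).

(k - 7)/(k + 1)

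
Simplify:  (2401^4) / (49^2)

7^12

2401^4 = 7^16; 49^2 = 7^4
Combine exponents: 7^12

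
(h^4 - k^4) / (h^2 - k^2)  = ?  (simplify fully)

Difference of fourth powers: factor out (h^2 - k^2).

h^2 + k^2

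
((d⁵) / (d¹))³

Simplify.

d^12

Inside the bracket: d⁴
Raise to the power 3: d^12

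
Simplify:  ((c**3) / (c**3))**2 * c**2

c**2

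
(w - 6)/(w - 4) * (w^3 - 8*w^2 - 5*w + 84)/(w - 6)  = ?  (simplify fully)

w^2 - 4*w - 21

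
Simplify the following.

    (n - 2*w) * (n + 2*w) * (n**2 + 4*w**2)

Pair the conjugate factors: (n+(2*w))(n-(2*w)) = n**2 - 4*w**2, then repeat with the next factor.

n**4 - 16*w**4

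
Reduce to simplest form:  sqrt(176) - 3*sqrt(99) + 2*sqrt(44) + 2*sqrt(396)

11*sqrt(11)

sqrt(176) = 4*sqrt(11); 3*sqrt(99) = 9*sqrt(11); 2*sqrt(44) = 4*sqrt(11); 2*sqrt(396) = 12*sqrt(11)
Combine: (4 - 9 + 4 + 12)·sqrt(11) = 11*sqrt(11)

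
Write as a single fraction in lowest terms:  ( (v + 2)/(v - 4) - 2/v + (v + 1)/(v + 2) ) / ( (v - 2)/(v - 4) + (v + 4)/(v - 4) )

(2*v³ - v² + 4*v + 16)/(2*v³ + 6*v² + 4*v)

Numerator: (v + 2)/(v - 4) - 2/v + (v + 1)/(v + 2) = (2*v³ - v² + 4*v + 16)/(v³ - 2*v² - 8*v)
Denominator: (v - 2)/(v - 4) + (v + 4)/(v - 4) = (2*v + 2)/(v - 4)
Divide: ((2*v³ - v² + 4*v + 16)/(v³ - 2*v² - 8*v)) · ((v - 4)/(2*v + 2)) = (2*v³ - v² + 4*v + 16)/(2*v³ + 6*v² + 4*v)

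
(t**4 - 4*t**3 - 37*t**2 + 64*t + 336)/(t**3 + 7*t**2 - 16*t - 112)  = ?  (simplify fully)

(t**2 - 4*t - 21)/(t + 7)

Factor: t**4 - 4*t**3 - 37*t**2 + 64*t + 336 = (t + 3)*(t + 4)*(t - 7)*(t - 4);  t**3 + 7*t**2 - 16*t - 112 = (t + 4)*(t + 7)*(t - 4)
Cancel the common factors (t - 4), (t + 4).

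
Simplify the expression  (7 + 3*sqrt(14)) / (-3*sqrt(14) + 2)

(-140 - 27*sqrt(14))/122

Multiply numerator and denominator by 2 + 3*sqrt(14).
Denominator becomes -122; numerator becomes 27*sqrt(14) + 140.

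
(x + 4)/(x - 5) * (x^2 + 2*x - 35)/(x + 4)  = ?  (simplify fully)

x + 7

Factor: x^2 + 2*x - 35 = (x + 7)*(x - 5)
Cancel the common factors (x - 5), (x + 4).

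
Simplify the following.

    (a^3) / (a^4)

1/a

Quotient: (a^-1)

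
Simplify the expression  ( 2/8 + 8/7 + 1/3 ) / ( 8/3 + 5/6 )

145/294

Numerator: 2/8 + 8/7 + 1/3 = 145/84
Denominator: 8/3 + 5/6 = 7/2
Divide: (145/84) · (2/7) = 145/294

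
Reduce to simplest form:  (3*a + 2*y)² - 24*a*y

Expand the square and combine the 24*a*y term.

(3*a - 2*y)²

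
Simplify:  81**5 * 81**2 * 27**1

3**31

81**5 = 3**20; 81**2 = 3**8; 27**1 = 3**3
Combine exponents: 3**31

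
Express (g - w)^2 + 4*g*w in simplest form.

Expand the square and combine the 4*g*w term.

(g + w)^2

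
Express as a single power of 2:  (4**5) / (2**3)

4**5 = 2**10; 2**3 = 2**3
Combine exponents: 2**7

2**7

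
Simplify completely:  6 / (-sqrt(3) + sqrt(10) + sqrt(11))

(-27*sqrt(3) + 3*sqrt(11) + 6*sqrt(10) + 3*sqrt(330))/29

Group as (sqrt(10) + sqrt(11)) - sqrt(3); multiply by (sqrt(10) + sqrt(11)) + sqrt(3), then rationalise the remaining surd.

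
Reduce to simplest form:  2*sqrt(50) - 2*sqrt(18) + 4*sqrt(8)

12*sqrt(2)

2*sqrt(50) = 10*sqrt(2); 2*sqrt(18) = 6*sqrt(2); 4*sqrt(8) = 8*sqrt(2)
Combine: (10 - 6 + 8)·sqrt(2) = 12*sqrt(2)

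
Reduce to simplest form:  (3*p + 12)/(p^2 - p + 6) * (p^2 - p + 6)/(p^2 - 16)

Factor: 3*p + 12 = 3*(p + 4);  p^2 - 16 = (p - 4)*(p + 4)
Cancel the common factors (p^2 - p + 6), (p + 4).

3/(p - 4)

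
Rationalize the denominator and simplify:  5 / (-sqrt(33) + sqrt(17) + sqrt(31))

(-75*sqrt(33) + 95*sqrt(31) + 235*sqrt(17) + 10*sqrt(17391))/1883

Group as (sqrt(17) + sqrt(31)) - sqrt(33); multiply by (sqrt(17) + sqrt(31)) + sqrt(33), then rationalise the remaining surd.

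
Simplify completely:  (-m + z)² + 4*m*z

(m + z)²

After expansion: m² + 2*m*z + z² — a perfect-square trinomial.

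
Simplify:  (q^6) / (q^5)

q

Quotient: q^1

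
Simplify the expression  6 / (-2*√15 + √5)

Multiply numerator and denominator by √5 + 2*√15.
Denominator becomes -55; numerator becomes 6*√5 + 12*√15.

(-12*√15 - 6*√5)/55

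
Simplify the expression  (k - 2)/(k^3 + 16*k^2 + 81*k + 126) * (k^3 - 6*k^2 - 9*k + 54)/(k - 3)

Factor: k^3 + 16*k^2 + 81*k + 126 = (k + 6)*(k + 7)*(k + 3);  k^3 - 6*k^2 - 9*k + 54 = (k + 3)*(k - 6)*(k - 3)
Cancel the common factors (k - 3), (k + 3).

(k^2 - 8*k + 12)/(k^2 + 13*k + 42)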